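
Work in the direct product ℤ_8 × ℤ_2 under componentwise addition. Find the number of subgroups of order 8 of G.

|G| = 16 and 8 | 16, so subgroups of order 8 are possible by Lagrange.
The subgroups of order 8 are: {(0,0), (0,1), (2,0), (2,1), (4,0), (4,1), (6,0), (6,1)}; {(0,0), (1,0), (2,0), (3,0), (4,0), (5,0), (6,0), (7,0)}; {(0,0), (1,1), (2,0), (3,1), (4,0), (5,1), (6,0), (7,1)}.
So G has 3 subgroups of order 8.

3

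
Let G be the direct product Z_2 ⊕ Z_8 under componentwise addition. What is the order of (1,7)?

8

The order of (1,7) in Z_2 × Z_8 is lcm(ord(1) in Z_2, ord(7) in Z_8).
ord(1) = 2 and ord(7) = 8, so |⟨(1,7)⟩| = lcm(2, 8) = 8.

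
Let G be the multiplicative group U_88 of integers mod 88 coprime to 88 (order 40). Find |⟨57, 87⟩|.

|⟨57⟩| = 10 and |⟨87⟩| = 2, so |H| is a multiple of lcm(10, 2) = 10 and divides |G| = 40.
Closing under the operation: H = {1, 7, 9, 15, 17, 23, 25, 31, 39, 41, 47, 49, 57, 63, 65, 71, 73, 79, 81, 87}, so |H| = 20.

20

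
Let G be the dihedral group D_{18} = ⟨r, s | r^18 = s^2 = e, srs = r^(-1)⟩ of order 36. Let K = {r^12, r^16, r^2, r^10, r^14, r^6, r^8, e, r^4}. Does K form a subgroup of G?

|K| = 9 divides |G| = 36, consistent with Lagrange.
K contains the identity, every element's inverse is in K, and K is closed under ·: it is a subgroup.
In fact K = ⟨r^4⟩.

Yes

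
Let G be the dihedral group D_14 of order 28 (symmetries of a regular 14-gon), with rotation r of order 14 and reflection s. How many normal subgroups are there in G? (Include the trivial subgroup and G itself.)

7

G has 28 subgroups. Checking conjugation-invariance by order — order 1: 1/1 normal; order 2: 1/15 normal; order 4: 0/7 normal; order 7: 1/1 normal; order 14: 3/3 normal; order 28: 1/1 normal.
Total normal subgroups: 7.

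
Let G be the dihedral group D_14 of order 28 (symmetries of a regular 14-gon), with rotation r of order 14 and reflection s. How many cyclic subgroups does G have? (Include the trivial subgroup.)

Each element a generates a cyclic subgroup ⟨a⟩; distinct elements may generate the same one (a cyclic group of order d has φ(d) generators).
Cyclic subgroups by order — order 1: 1; order 2: 15; order 7: 1; order 14: 1.
Total: 18.

18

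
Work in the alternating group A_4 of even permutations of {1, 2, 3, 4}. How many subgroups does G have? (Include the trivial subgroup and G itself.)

|G| = 12, so by Lagrange every subgroup order divides 12. Divisors: 1, 2, 3, 4, 6, 12.
Subgroups by order — order 1: 1; order 2: 3; order 3: 4; order 4: 1; order 6: 0; order 12: 1.
Total: 1 + 3 + 4 + 1 + 0 + 1 = 10.

10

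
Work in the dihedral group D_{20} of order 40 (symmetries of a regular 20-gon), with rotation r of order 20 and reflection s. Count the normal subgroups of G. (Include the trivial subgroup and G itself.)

G has 48 subgroups. Checking conjugation-invariance by order — order 1: 1/1 normal; order 2: 1/21 normal; order 4: 1/11 normal; order 5: 1/1 normal; order 8: 0/5 normal; order 10: 1/5 normal; order 20: 3/3 normal; order 40: 1/1 normal.
Total normal subgroups: 9.

9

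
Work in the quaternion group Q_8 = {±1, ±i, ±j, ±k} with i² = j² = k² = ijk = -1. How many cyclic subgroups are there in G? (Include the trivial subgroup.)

5

Group the elements of G by the cyclic subgroup they generate; each cyclic subgroup of order d accounts for φ(d) elements.
Cyclic subgroups by order — order 1: 1; order 2: 1; order 4: 3.
Total: 5.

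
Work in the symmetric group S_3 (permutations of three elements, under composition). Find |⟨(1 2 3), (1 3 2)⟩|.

|⟨(1 2 3)⟩| = 3 and |⟨(1 3 2)⟩| = 3, so |H| is a multiple of lcm(3, 3) = 3 and divides |G| = 6.
Closing under the operation: H = {e, (1 2 3), (1 3 2)}, so |H| = 3.

3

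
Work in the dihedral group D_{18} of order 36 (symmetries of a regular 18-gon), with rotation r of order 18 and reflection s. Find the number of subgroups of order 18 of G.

3

|G| = 36 and 18 | 36, so subgroups of order 18 are possible by Lagrange.
The subgroups of order 18 are: {e, r, r^2, r^3, r^4, r^5, r^6, r^7, r^8, r^9, r^10, r^11, r^12, r^13, r^14, r^15, r^16, r^17}; {e, r^2, r^4, r^6, r^8, r^10, r^12, r^14, r^16, s, r^2s, r^4s, r^6s, r^8s, r^10s, r^12s, r^14s, r^16s}; {e, r^2, r^4, r^6, r^8, r^10, r^12, r^14, r^16, rs, r^3s, r^5s, r^7s, r^9s, r^11s, r^13s, r^15s, r^17s}.
So G has 3 subgroups of order 18.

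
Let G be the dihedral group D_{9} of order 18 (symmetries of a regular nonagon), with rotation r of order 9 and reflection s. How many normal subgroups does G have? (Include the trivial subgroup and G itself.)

G has 16 subgroups. Checking conjugation-invariance by order — order 1: 1/1 normal; order 2: 0/9 normal; order 3: 1/1 normal; order 6: 0/3 normal; order 9: 1/1 normal; order 18: 1/1 normal.
Total normal subgroups: 4.

4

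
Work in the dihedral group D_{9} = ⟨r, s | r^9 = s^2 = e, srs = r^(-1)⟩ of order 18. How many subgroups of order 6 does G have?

|G| = 18 and 6 | 18, so subgroups of order 6 are possible by Lagrange.
The subgroups of order 6 are: {e, r^3, r^6, r^2s, r^5s, r^8s}; {e, r^3, r^6, s, r^3s, r^6s}; {e, r^3, r^6, rs, r^4s, r^7s}.
So G has 3 subgroups of order 6.

3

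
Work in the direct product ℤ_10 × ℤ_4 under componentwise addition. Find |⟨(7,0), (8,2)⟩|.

20

|⟨(7,0)⟩| = 10 and |⟨(8,2)⟩| = 10, so |H| is a multiple of lcm(10, 10) = 10 and divides |G| = 40.
Closing under the operation: H = {(0,0), (0,2), (1,0), (1,2), (2,0), (2,2), (3,0), (3,2), (4,0), (4,2), (5,0), (5,2), (6,0), (6,2), (7,0), (7,2), (8,0), (8,2), (9,0), (9,2)}, so |H| = 20.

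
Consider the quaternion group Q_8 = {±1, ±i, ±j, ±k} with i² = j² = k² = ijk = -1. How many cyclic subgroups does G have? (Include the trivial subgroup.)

5

Group the elements of G by the cyclic subgroup they generate; each cyclic subgroup of order d accounts for φ(d) elements.
Cyclic subgroups by order — order 1: 1; order 2: 1; order 4: 3.
Total: 5.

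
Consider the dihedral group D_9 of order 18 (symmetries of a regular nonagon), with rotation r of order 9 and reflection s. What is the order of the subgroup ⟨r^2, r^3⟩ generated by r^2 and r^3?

|⟨r^2⟩| = 9 and |⟨r^3⟩| = 3, so |H| is a multiple of lcm(9, 3) = 9 and divides |G| = 18.
Closing under the operation: H = {e, r, r^2, r^3, r^4, r^5, r^6, r^7, r^8}, so |H| = 9.

9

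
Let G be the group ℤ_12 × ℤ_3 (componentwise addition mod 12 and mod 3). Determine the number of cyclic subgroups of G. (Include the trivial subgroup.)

15

Each element a generates a cyclic subgroup ⟨a⟩; distinct elements may generate the same one (a cyclic group of order d has φ(d) generators).
Cyclic subgroups by order — order 1: 1; order 2: 1; order 3: 4; order 4: 1; order 6: 4; order 12: 4.
Total: 15.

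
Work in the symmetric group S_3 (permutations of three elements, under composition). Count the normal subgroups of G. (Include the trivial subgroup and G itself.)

3

G has 6 subgroups. Checking conjugation-invariance by order — order 1: 1/1 normal; order 2: 0/3 normal; order 3: 1/1 normal; order 6: 1/1 normal.
Total normal subgroups: 3.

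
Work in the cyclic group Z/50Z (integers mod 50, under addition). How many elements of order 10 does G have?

In a cyclic group of order 50, the number of elements of order d (for d | 50) is φ(d).
φ(10) = 4.

4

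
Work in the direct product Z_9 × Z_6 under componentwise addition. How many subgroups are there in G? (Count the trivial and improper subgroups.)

20

|G| = 54, so by Lagrange every subgroup order divides 54. Divisors: 1, 2, 3, 6, 9, 18, 27, 54.
Subgroups by order — order 1: 1; order 2: 1; order 3: 4; order 6: 4; order 9: 4; order 18: 4; order 27: 1; order 54: 1.
Total: 1 + 1 + 4 + 4 + 4 + 4 + 1 + 1 = 20.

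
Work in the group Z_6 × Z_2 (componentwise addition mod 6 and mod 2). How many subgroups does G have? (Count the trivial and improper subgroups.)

10

|G| = 12, so by Lagrange every subgroup order divides 12. Divisors: 1, 2, 3, 4, 6, 12.
Subgroups by order — order 1: 1; order 2: 3; order 3: 1; order 4: 1; order 6: 3; order 12: 1.
Total: 1 + 3 + 1 + 1 + 3 + 1 = 10.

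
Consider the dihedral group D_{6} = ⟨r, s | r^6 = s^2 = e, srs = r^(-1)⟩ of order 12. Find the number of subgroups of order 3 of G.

1

|G| = 12 and 3 | 12, so subgroups of order 3 are possible by Lagrange.
The subgroups of order 3 are: {e, r^2, r^4}.
So G has 1 subgroup of order 3.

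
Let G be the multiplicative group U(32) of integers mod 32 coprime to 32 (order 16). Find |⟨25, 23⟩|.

8

|⟨25⟩| = 4 and |⟨23⟩| = 4, so |H| is a multiple of lcm(4, 4) = 4 and divides |G| = 16.
Closing under the operation: H = {1, 7, 9, 15, 17, 23, 25, 31}, so |H| = 8.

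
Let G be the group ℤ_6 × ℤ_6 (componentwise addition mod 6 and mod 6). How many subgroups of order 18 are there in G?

3

|G| = 36 and 18 | 36, so subgroups of order 18 are possible by Lagrange.
The subgroups of order 18 are: {(0,0), (0,1), (0,2), (0,3), (0,4), (0,5), (2,0), (2,1), (2,2), (2,3), (2,4), (2,5), (4,0), (4,1), (4,2), (4,3), (4,4), (4,5)}; {(0,0), (0,2), (0,4), (1,0), (1,2), (1,4), (2,0), (2,2), (2,4), (3,0), (3,2), (3,4), (4,0), (4,2), (4,4), (5,0), (5,2), (5,4)}; {(0,0), (0,2), (0,4), (1,1), (1,3), (1,5), (2,0), (2,2), (2,4), (3,1), (3,3), (3,5), (4,0), (4,2), (4,4), (5,1), (5,3), (5,5)}.
So G has 3 subgroups of order 18.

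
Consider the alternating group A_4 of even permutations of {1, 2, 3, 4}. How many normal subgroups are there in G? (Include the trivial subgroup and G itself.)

3

G has 10 subgroups. Checking conjugation-invariance by order — order 1: 1/1 normal; order 2: 0/3 normal; order 3: 0/4 normal; order 4: 1/1 normal; order 12: 1/1 normal.
Total normal subgroups: 3.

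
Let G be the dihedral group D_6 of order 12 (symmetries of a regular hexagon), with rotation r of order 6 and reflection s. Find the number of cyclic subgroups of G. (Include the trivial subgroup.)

10

Group the elements of G by the cyclic subgroup they generate; each cyclic subgroup of order d accounts for φ(d) elements.
Cyclic subgroups by order — order 1: 1; order 2: 7; order 3: 1; order 6: 1.
Total: 10.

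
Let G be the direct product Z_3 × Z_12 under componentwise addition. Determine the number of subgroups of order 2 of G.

1

|G| = 36 and 2 | 36, so subgroups of order 2 are possible by Lagrange.
The subgroups of order 2 are: {(0,0), (0,6)}.
So G has 1 subgroup of order 2.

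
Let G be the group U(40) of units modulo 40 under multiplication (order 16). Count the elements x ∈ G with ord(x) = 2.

The elements of order 2 are: 9, 11, 19, 21, 29, 31, 39.
That's 7.

7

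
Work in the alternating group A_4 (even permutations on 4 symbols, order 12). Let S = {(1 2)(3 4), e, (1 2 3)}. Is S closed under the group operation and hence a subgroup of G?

No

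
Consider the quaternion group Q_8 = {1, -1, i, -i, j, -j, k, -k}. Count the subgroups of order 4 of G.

|G| = 8 and 4 | 8, so subgroups of order 4 are possible by Lagrange.
The subgroups of order 4 are: {1, -1, i, -i}; {1, -1, j, -j}; {1, -1, k, -k}.
So G has 3 subgroups of order 4.

3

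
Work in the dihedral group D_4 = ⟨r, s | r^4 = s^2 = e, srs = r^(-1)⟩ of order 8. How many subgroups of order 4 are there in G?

|G| = 8 and 4 | 8, so subgroups of order 4 are possible by Lagrange.
The subgroups of order 4 are: {e, r, r^2, r^3}; {e, r^2, s, r^2s}; {e, r^2, rs, r^3s}.
So G has 3 subgroups of order 4.

3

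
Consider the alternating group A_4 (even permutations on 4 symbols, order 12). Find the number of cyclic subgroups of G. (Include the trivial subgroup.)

A cyclic subgroup of order d is generated by each of its φ(d) elements of order d, so the cyclic subgroups of order d number (#elements of order d)/φ(d).
Cyclic subgroups by order — order 1: 1; order 2: 3; order 3: 4.
Total: 8.

8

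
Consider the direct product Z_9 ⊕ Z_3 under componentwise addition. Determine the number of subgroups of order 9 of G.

4

|G| = 27 and 9 | 27, so subgroups of order 9 are possible by Lagrange.
The subgroups of order 9 are: {(0,0), (0,1), (0,2), (3,0), (3,1), (3,2), (6,0), (6,1), (6,2)}; {(0,0), (1,0), (2,0), (3,0), (4,0), (5,0), (6,0), (7,0), (8,0)}; {(0,0), (1,1), (2,2), (3,0), (4,1), (5,2), (6,0), (7,1), (8,2)}; {(0,0), (1,2), (2,1), (3,0), (4,2), (5,1), (6,0), (7,2), (8,1)}.
So G has 4 subgroups of order 9.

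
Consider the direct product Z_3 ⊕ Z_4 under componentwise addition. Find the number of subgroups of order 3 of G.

|G| = 12 and 3 | 12, so subgroups of order 3 are possible by Lagrange.
The subgroups of order 3 are: {(0,0), (1,0), (2,0)}.
So G has 1 subgroup of order 3.

1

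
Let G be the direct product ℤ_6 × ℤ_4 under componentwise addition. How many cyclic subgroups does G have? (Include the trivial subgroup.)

12

A cyclic subgroup of order d is generated by each of its φ(d) elements of order d, so the cyclic subgroups of order d number (#elements of order d)/φ(d).
Cyclic subgroups by order — order 1: 1; order 2: 3; order 3: 1; order 4: 2; order 6: 3; order 12: 2.
Total: 12.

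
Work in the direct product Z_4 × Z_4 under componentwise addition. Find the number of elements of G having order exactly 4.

12

An element (a,b) has order lcm(ord(a), ord(b)); count pairs with lcm equal to 4.
Enumerating gives 12 such elements.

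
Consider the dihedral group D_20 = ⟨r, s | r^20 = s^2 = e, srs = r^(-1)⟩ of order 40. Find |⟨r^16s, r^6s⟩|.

|⟨r^16s⟩| = 2 and |⟨r^6s⟩| = 2, so |H| is a multiple of lcm(2, 2) = 2 and divides |G| = 40.
Closing under the operation: H = {e, r^10, r^6s, r^16s}, so |H| = 4.

4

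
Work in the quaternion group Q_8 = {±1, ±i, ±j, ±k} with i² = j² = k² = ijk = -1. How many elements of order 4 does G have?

6

The elements of order 4 are: i, -i, j, -j, k, -k.
That's 6.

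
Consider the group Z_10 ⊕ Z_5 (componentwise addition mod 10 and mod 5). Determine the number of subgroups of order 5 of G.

|G| = 50 and 5 | 50, so subgroups of order 5 are possible by Lagrange.
The subgroups of order 5 are: {(0,0), (0,1), (0,2), (0,3), (0,4)}; {(0,0), (2,0), (4,0), (6,0), (8,0)}; {(0,0), (2,1), (4,2), (6,3), (8,4)}; {(0,0), (2,2), (4,4), (6,1), (8,3)}; … (6 in all).
So G has 6 subgroups of order 5.

6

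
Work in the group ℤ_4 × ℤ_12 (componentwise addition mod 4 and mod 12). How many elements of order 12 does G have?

24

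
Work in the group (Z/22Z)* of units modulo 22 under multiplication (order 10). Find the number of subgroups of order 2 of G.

1

|G| = 10 and 2 | 10, so subgroups of order 2 are possible by Lagrange.
The subgroups of order 2 are: {1, 21}.
So G has 1 subgroup of order 2.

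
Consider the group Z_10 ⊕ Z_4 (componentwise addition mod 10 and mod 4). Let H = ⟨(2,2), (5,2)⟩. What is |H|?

|⟨(2,2)⟩| = 10 and |⟨(5,2)⟩| = 2, so |H| is a multiple of lcm(10, 2) = 10 and divides |G| = 40.
Closing under the operation: H = {(0,0), (0,2), (1,0), (1,2), (2,0), (2,2), (3,0), (3,2), (4,0), (4,2), (5,0), (5,2), (6,0), (6,2), (7,0), (7,2), (8,0), (8,2), (9,0), (9,2)}, so |H| = 20.

20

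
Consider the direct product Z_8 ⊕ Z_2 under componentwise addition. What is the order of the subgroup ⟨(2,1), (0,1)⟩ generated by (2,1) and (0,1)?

8

|⟨(2,1)⟩| = 4 and |⟨(0,1)⟩| = 2, so |H| is a multiple of lcm(4, 2) = 4 and divides |G| = 16.
Closing under the operation: H = {(0,0), (0,1), (2,0), (2,1), (4,0), (4,1), (6,0), (6,1)}, so |H| = 8.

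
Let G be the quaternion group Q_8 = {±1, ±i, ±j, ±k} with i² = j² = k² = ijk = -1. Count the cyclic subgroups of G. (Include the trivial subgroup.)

A cyclic subgroup of order d is generated by each of its φ(d) elements of order d, so the cyclic subgroups of order d number (#elements of order d)/φ(d).
Cyclic subgroups by order — order 1: 1; order 2: 1; order 4: 3.
Total: 5.

5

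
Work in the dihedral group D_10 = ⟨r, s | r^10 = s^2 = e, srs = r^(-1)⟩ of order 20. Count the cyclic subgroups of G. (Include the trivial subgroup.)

14

Each element a generates a cyclic subgroup ⟨a⟩; distinct elements may generate the same one (a cyclic group of order d has φ(d) generators).
Cyclic subgroups by order — order 1: 1; order 2: 11; order 5: 1; order 10: 1.
Total: 14.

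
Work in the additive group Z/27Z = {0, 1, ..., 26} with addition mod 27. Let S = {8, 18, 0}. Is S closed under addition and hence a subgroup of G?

No

8 ∈ S but its inverse 19 ∉ S, so S is not a subgroup.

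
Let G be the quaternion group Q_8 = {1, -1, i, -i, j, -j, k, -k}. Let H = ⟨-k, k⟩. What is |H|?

|⟨-k⟩| = 4 and |⟨k⟩| = 4, so |H| is a multiple of lcm(4, 4) = 4 and divides |G| = 8.
Closing under the operation: H = {1, -1, k, -k}, so |H| = 4.

4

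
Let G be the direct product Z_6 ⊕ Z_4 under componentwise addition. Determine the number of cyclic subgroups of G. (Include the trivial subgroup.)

A cyclic subgroup of order d is generated by each of its φ(d) elements of order d, so the cyclic subgroups of order d number (#elements of order d)/φ(d).
Cyclic subgroups by order — order 1: 1; order 2: 3; order 3: 1; order 4: 2; order 6: 3; order 12: 2.
Total: 12.

12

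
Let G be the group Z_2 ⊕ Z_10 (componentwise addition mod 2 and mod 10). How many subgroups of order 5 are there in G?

|G| = 20 and 5 | 20, so subgroups of order 5 are possible by Lagrange.
The subgroups of order 5 are: {(0,0), (0,2), (0,4), (0,6), (0,8)}.
So G has 1 subgroup of order 5.

1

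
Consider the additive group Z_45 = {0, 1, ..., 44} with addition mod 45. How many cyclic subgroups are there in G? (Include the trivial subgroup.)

A cyclic subgroup of order d is generated by each of its φ(d) elements of order d, so the cyclic subgroups of order d number (#elements of order d)/φ(d).
Cyclic subgroups by order — order 1: 1; order 3: 1; order 5: 1; order 9: 1; order 15: 1; order 45: 1.
Total: 6.

6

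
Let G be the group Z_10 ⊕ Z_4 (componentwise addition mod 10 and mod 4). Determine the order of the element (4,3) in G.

The order of (4,3) in Z_10 × Z_4 is lcm(ord(4) in Z_10, ord(3) in Z_4).
ord(4) = 5 and ord(3) = 4, so |⟨(4,3)⟩| = lcm(5, 4) = 20.

20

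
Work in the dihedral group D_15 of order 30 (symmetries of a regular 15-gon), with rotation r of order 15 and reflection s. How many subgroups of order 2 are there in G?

|G| = 30 and 2 | 30, so subgroups of order 2 are possible by Lagrange.
The subgroups of order 2 are: {e, r^10s}; {e, r^11s}; {e, r^12s}; {e, r^13s}; … (15 in all).
So G has 15 subgroups of order 2.

15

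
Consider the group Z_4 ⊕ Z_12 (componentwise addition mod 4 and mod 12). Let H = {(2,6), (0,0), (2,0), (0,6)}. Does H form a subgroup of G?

Yes

|H| = 4 divides |G| = 48, consistent with Lagrange.
H contains the identity, every element's inverse is in H, and H is closed under +: it is a subgroup.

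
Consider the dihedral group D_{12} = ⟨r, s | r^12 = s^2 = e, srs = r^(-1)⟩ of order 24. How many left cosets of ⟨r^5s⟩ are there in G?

|⟨r^5s⟩| = 2 and |G| = 24.
By Lagrange, [G : H] = |G|/|H| = 24/2 = 12.

12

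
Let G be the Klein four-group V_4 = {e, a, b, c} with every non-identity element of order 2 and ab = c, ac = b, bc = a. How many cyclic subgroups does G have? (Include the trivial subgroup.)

4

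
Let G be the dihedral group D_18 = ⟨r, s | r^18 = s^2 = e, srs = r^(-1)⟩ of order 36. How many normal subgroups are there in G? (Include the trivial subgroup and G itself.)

9

G has 45 subgroups. Checking conjugation-invariance by order — order 1: 1/1 normal; order 2: 1/19 normal; order 3: 1/1 normal; order 4: 0/9 normal; order 6: 1/7 normal; order 9: 1/1 normal; order 12: 0/3 normal; order 18: 3/3 normal; order 36: 1/1 normal.
Total normal subgroups: 9.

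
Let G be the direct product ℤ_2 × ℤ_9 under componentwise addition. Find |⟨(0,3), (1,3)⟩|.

|⟨(0,3)⟩| = 3 and |⟨(1,3)⟩| = 6, so |H| is a multiple of lcm(3, 6) = 6 and divides |G| = 18.
Closing under the operation: H = {(0,0), (0,3), (0,6), (1,0), (1,3), (1,6)}, so |H| = 6.

6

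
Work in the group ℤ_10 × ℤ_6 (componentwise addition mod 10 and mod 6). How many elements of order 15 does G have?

8

An element (a,b) has order lcm(ord(a), ord(b)); count pairs with lcm equal to 15.
Enumerating gives 8 such elements.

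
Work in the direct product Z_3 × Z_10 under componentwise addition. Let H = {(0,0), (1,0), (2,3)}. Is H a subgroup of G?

No

(1,0) ∈ H but its inverse (2,0) ∉ H, so H is not a subgroup.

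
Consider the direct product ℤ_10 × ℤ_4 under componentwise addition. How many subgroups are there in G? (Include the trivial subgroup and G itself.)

16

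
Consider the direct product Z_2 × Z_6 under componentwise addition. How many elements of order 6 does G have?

An element (a,b) has order lcm(ord(a), ord(b)); count pairs with lcm equal to 6.
Enumerating gives 6 such elements.

6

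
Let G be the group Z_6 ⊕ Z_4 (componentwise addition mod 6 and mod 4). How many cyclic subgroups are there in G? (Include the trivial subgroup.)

A cyclic subgroup of order d is generated by each of its φ(d) elements of order d, so the cyclic subgroups of order d number (#elements of order d)/φ(d).
Cyclic subgroups by order — order 1: 1; order 2: 3; order 3: 1; order 4: 2; order 6: 3; order 12: 2.
Total: 12.

12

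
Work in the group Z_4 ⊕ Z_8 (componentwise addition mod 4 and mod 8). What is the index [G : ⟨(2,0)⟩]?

16

|⟨(2,0)⟩| = 2 and |G| = 32.
By Lagrange, [G : H] = |G|/|H| = 32/2 = 16.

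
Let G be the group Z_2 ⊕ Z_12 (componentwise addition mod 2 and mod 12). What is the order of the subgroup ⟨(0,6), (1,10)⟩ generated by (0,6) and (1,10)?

|⟨(0,6)⟩| = 2 and |⟨(1,10)⟩| = 6, so |H| is a multiple of lcm(2, 6) = 6 and divides |G| = 24.
Closing under the operation: H = {(0,0), (0,2), (0,4), (0,6), (0,8), (0,10), (1,0), (1,2), (1,4), (1,6), (1,8), (1,10)}, so |H| = 12.

12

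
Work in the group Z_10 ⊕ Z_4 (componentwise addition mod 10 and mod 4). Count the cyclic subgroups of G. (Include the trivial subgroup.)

12

Each element a generates a cyclic subgroup ⟨a⟩; distinct elements may generate the same one (a cyclic group of order d has φ(d) generators).
Cyclic subgroups by order — order 1: 1; order 2: 3; order 4: 2; order 5: 1; order 10: 3; order 20: 2.
Total: 12.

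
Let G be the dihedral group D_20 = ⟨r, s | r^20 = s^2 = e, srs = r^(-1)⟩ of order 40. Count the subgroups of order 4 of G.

11

|G| = 40 and 4 | 40, so subgroups of order 4 are possible by Lagrange.
The subgroups of order 4 are: {e, r^10, s, r^10s}; {e, r^10, rs, r^11s}; {e, r^10, r^2s, r^12s}; {e, r^10, r^3s, r^13s}; … (11 in all).
So G has 11 subgroups of order 4.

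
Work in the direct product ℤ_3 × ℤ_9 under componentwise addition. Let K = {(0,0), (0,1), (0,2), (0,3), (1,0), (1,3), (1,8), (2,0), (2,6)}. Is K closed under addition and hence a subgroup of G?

No

(0,1) ∈ K but its inverse (0,8) ∉ K, so K is not a subgroup.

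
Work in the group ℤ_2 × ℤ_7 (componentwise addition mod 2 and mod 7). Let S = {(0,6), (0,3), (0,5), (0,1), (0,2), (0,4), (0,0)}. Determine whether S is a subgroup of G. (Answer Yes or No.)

|S| = 7 divides |G| = 14, consistent with Lagrange.
S contains the identity, every element's inverse is in S, and S is closed under +: it is a subgroup.
In fact S = ⟨(0,1)⟩.

Yes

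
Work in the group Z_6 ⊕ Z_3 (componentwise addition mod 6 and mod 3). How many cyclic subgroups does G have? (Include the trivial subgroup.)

10

Group the elements of G by the cyclic subgroup they generate; each cyclic subgroup of order d accounts for φ(d) elements.
Cyclic subgroups by order — order 1: 1; order 2: 1; order 3: 4; order 6: 4.
Total: 10.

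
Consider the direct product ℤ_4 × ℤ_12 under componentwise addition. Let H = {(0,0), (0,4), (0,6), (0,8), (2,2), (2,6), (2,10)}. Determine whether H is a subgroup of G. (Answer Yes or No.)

No

|H| = 7 does not divide |G| = 48, so by Lagrange H is not a subgroup.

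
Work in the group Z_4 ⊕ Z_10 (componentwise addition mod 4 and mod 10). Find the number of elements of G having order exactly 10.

12

An element (a,b) has order lcm(ord(a), ord(b)); count pairs with lcm equal to 10.
Enumerating gives 12 such elements.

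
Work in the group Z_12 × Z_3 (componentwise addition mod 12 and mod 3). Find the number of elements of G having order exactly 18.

An element (a,b) has order lcm(ord(a), ord(b)); count pairs with lcm equal to 18.
Enumerating gives 0 such elements.

0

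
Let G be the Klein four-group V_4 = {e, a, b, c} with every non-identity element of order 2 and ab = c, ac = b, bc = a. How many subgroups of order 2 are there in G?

3

|G| = 4 and 2 | 4, so subgroups of order 2 are possible by Lagrange.
The subgroups of order 2 are: {e, a}; {e, b}; {e, c}.
So G has 3 subgroups of order 2.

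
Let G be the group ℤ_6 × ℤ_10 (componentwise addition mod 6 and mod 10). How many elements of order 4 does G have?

An element (a,b) has order lcm(ord(a), ord(b)); count pairs with lcm equal to 4.
Enumerating gives 0 such elements.

0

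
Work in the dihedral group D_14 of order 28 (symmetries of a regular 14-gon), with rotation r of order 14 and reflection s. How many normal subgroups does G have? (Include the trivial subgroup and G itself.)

G has 28 subgroups. Checking conjugation-invariance by order — order 1: 1/1 normal; order 2: 1/15 normal; order 4: 0/7 normal; order 7: 1/1 normal; order 14: 3/3 normal; order 28: 1/1 normal.
Total normal subgroups: 7.

7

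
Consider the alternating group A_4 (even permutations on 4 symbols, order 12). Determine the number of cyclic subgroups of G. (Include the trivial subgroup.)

8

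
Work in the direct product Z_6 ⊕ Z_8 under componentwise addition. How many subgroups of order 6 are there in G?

3

|G| = 48 and 6 | 48, so subgroups of order 6 are possible by Lagrange.
The subgroups of order 6 are: {(0,0), (0,4), (2,0), (2,4), (4,0), (4,4)}; {(0,0), (1,0), (2,0), (3,0), (4,0), (5,0)}; {(0,0), (1,4), (2,0), (3,4), (4,0), (5,4)}.
So G has 3 subgroups of order 6.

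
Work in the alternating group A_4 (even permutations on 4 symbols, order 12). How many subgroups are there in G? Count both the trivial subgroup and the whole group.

|G| = 12, so by Lagrange every subgroup order divides 12. Divisors: 1, 2, 3, 4, 6, 12.
Subgroups by order — order 1: 1; order 2: 3; order 3: 4; order 4: 1; order 6: 0; order 12: 1.
Total: 1 + 3 + 4 + 1 + 0 + 1 = 10.

10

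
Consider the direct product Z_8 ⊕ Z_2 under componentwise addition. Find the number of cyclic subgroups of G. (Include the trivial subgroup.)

8

A cyclic subgroup of order d is generated by each of its φ(d) elements of order d, so the cyclic subgroups of order d number (#elements of order d)/φ(d).
Cyclic subgroups by order — order 1: 1; order 2: 3; order 4: 2; order 8: 2.
Total: 8.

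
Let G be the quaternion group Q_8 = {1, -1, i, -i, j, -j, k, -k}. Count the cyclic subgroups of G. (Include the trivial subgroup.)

Each element a generates a cyclic subgroup ⟨a⟩; distinct elements may generate the same one (a cyclic group of order d has φ(d) generators).
Cyclic subgroups by order — order 1: 1; order 2: 1; order 4: 3.
Total: 5.

5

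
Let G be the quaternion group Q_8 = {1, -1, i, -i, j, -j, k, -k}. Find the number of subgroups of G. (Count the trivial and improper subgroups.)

|G| = 8, so by Lagrange every subgroup order divides 8. Divisors: 1, 2, 4, 8.
Subgroups by order — order 1: 1; order 2: 1; order 4: 3; order 8: 1.
Total: 1 + 1 + 3 + 1 = 6.

6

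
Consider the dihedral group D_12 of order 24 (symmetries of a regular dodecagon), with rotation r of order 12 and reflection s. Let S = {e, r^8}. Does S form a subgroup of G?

No

r^8 ∈ S but its inverse r^4 ∉ S, so S is not a subgroup.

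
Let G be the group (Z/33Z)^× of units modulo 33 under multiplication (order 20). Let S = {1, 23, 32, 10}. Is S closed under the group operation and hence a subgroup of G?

|S| = 4 divides |G| = 20, consistent with Lagrange.
S contains the identity, every element's inverse is in S, and S is closed under ·: it is a subgroup.

Yes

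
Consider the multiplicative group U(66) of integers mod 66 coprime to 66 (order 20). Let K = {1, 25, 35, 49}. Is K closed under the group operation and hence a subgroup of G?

49 ∈ K but its inverse 31 ∉ K, so K is not a subgroup.

No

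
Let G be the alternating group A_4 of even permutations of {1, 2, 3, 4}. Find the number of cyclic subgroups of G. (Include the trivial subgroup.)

A cyclic subgroup of order d is generated by each of its φ(d) elements of order d, so the cyclic subgroups of order d number (#elements of order d)/φ(d).
Cyclic subgroups by order — order 1: 1; order 2: 3; order 3: 4.
Total: 8.

8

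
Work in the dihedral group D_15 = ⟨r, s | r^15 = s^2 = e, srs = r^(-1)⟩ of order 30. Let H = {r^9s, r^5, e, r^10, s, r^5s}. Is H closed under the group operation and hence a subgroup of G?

Closure fails: s · r^5 = r^10s ∉ H. So H is not a subgroup.

No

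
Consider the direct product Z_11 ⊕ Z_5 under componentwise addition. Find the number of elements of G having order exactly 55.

40

An element (a,b) has order lcm(ord(a), ord(b)); count pairs with lcm equal to 55.
Enumerating gives 40 such elements.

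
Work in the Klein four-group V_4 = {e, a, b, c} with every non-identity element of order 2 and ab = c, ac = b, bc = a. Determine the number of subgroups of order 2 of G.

3

|G| = 4 and 2 | 4, so subgroups of order 2 are possible by Lagrange.
The subgroups of order 2 are: {e, a}; {e, b}; {e, c}.
So G has 3 subgroups of order 2.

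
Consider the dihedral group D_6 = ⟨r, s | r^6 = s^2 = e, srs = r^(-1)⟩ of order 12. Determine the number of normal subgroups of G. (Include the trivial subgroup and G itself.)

G has 16 subgroups. Checking conjugation-invariance by order — order 1: 1/1 normal; order 2: 1/7 normal; order 3: 1/1 normal; order 4: 0/3 normal; order 6: 3/3 normal; order 12: 1/1 normal.
Total normal subgroups: 7.

7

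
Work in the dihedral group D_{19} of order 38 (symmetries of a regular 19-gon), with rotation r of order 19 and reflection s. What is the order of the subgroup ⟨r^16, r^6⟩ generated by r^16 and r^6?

19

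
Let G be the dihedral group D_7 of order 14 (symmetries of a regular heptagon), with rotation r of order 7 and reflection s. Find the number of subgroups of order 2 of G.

|G| = 14 and 2 | 14, so subgroups of order 2 are possible by Lagrange.
The subgroups of order 2 are: {e, r^2s}; {e, r^3s}; {e, r^4s}; {e, r^5s}; … (7 in all).
So G has 7 subgroups of order 2.

7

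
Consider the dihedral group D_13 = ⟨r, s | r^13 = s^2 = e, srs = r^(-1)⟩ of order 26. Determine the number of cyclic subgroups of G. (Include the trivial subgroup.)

Each element a generates a cyclic subgroup ⟨a⟩; distinct elements may generate the same one (a cyclic group of order d has φ(d) generators).
Cyclic subgroups by order — order 1: 1; order 2: 13; order 13: 1.
Total: 15.

15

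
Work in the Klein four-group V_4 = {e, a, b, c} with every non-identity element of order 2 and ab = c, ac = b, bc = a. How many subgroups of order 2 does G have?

3

|G| = 4 and 2 | 4, so subgroups of order 2 are possible by Lagrange.
The subgroups of order 2 are: {e, a}; {e, b}; {e, c}.
So G has 3 subgroups of order 2.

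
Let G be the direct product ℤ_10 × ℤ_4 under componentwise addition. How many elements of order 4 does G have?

An element (a,b) has order lcm(ord(a), ord(b)); count pairs with lcm equal to 4.
Enumerating gives 4 such elements.

4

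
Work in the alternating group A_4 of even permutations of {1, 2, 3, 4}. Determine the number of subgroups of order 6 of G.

0

|G| = 12 and 6 | 12, so subgroups of order 6 are possible by Lagrange.
Checking all subgroups of G, none has order 6.
So G has 0 subgroups of order 6.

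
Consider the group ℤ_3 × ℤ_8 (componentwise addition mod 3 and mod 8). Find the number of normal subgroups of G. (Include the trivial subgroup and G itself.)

G is abelian, so every subgroup is normal.
G has 8 subgroups in total, hence 8 normal subgroups.

8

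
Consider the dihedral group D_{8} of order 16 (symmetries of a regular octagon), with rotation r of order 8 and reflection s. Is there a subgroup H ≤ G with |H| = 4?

Yes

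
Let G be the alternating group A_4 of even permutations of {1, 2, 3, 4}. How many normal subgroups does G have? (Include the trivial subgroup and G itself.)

3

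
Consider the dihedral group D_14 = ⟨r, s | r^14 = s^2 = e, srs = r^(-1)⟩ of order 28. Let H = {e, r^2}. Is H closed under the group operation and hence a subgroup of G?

No

r^2 ∈ H but its inverse r^12 ∉ H, so H is not a subgroup.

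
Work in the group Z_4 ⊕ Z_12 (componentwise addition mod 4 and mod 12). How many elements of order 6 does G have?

6

An element (a,b) has order lcm(ord(a), ord(b)); count pairs with lcm equal to 6.
Enumerating gives 6 such elements.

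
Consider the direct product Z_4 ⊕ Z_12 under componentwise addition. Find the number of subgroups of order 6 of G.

3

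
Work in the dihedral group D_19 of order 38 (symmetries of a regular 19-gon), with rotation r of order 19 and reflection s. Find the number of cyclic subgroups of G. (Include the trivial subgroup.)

Group the elements of G by the cyclic subgroup they generate; each cyclic subgroup of order d accounts for φ(d) elements.
Cyclic subgroups by order — order 1: 1; order 2: 19; order 19: 1.
Total: 21.

21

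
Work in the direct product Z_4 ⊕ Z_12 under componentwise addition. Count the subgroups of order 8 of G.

3

|G| = 48 and 8 | 48, so subgroups of order 8 are possible by Lagrange.
The subgroups of order 8 are: {(0,0), (0,3), (0,6), (0,9), (2,0), (2,3), (2,6), (2,9)}; {(0,0), (0,6), (1,0), (1,6), (2,0), (2,6), (3,0), (3,6)}; {(0,0), (0,6), (1,3), (1,9), (2,0), (2,6), (3,3), (3,9)}.
So G has 3 subgroups of order 8.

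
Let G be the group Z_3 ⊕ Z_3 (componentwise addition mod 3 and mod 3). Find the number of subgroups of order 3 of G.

4

|G| = 9 and 3 | 9, so subgroups of order 3 are possible by Lagrange.
The subgroups of order 3 are: {(0,0), (0,1), (0,2)}; {(0,0), (1,0), (2,0)}; {(0,0), (1,1), (2,2)}; {(0,0), (1,2), (2,1)}.
So G has 4 subgroups of order 3.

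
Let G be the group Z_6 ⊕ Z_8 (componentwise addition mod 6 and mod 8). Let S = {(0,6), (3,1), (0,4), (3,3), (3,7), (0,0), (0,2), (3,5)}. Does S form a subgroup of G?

Yes

|S| = 8 divides |G| = 48, consistent with Lagrange.
S contains the identity, every element's inverse is in S, and S is closed under +: it is a subgroup.
In fact S = ⟨(3,1)⟩.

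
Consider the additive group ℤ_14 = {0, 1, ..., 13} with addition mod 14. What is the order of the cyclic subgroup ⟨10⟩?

In ℤ_14, the order of an element a is n/gcd(a, n).
gcd(10, 14) = 2, so |⟨10⟩| = 14/2 = 7.

7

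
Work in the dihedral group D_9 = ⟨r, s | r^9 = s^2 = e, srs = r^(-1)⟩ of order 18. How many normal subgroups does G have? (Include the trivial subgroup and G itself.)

4

G has 16 subgroups. Checking conjugation-invariance by order — order 1: 1/1 normal; order 2: 0/9 normal; order 3: 1/1 normal; order 6: 0/3 normal; order 9: 1/1 normal; order 18: 1/1 normal.
Total normal subgroups: 4.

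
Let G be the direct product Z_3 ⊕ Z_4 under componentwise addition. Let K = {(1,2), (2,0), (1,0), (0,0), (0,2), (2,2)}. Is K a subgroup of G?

|K| = 6 divides |G| = 12, consistent with Lagrange.
K contains the identity, every element's inverse is in K, and K is closed under +: it is a subgroup.
In fact K = ⟨(1,2)⟩.

Yes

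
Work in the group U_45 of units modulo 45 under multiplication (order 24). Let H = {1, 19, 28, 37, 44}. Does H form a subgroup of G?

No

|H| = 5 does not divide |G| = 24, so by Lagrange H is not a subgroup.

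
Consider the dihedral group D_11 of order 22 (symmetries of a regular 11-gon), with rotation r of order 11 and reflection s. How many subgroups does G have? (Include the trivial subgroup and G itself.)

14

|G| = 22, so by Lagrange every subgroup order divides 22. Divisors: 1, 2, 11, 22.
Subgroups by order — order 1: 1; order 2: 11; order 11: 1; order 22: 1.
Total: 1 + 11 + 1 + 1 = 14.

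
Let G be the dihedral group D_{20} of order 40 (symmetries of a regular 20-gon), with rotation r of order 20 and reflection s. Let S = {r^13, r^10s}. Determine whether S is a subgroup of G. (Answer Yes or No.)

The identity e ∉ S, so S is not a subgroup.

No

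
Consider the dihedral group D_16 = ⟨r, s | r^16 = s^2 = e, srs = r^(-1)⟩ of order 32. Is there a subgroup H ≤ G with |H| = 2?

2 | 32. A subgroup of order 2 is {e, r^10s}.

Yes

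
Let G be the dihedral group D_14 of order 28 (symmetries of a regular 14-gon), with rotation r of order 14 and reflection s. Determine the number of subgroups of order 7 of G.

1

|G| = 28 and 7 | 28, so subgroups of order 7 are possible by Lagrange.
The subgroups of order 7 are: {e, r^2, r^4, r^6, r^8, r^10, r^12}.
So G has 1 subgroup of order 7.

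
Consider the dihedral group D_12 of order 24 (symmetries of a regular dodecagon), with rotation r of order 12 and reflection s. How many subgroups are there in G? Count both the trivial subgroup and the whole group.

34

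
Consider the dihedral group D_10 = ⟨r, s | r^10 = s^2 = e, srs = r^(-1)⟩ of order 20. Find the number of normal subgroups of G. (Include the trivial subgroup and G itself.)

G has 22 subgroups. Checking conjugation-invariance by order — order 1: 1/1 normal; order 2: 1/11 normal; order 4: 0/5 normal; order 5: 1/1 normal; order 10: 3/3 normal; order 20: 1/1 normal.
Total normal subgroups: 7.

7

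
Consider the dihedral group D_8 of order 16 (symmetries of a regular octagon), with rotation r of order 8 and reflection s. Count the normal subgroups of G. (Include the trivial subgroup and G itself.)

7

G has 19 subgroups. Checking conjugation-invariance by order — order 1: 1/1 normal; order 2: 1/9 normal; order 4: 1/5 normal; order 8: 3/3 normal; order 16: 1/1 normal.
Total normal subgroups: 7.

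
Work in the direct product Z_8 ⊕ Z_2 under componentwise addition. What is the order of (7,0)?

8

The order of (7,0) in Z_8 × Z_2 is lcm(ord(7) in Z_8, ord(0) in Z_2).
ord(7) = 8 and ord(0) = 1, so |⟨(7,0)⟩| = lcm(8, 1) = 8.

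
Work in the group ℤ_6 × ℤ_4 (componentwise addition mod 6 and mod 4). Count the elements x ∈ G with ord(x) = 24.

0

An element (a,b) has order lcm(ord(a), ord(b)); count pairs with lcm equal to 24.
Enumerating gives 0 such elements.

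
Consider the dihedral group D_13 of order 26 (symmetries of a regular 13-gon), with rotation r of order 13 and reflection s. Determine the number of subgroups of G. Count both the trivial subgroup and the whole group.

|G| = 26, so by Lagrange every subgroup order divides 26. Divisors: 1, 2, 13, 26.
Subgroups by order — order 1: 1; order 2: 13; order 13: 1; order 26: 1.
Total: 1 + 13 + 1 + 1 = 16.

16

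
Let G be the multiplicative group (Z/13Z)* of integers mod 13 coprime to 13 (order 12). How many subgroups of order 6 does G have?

1

|G| = 12 and 6 | 12, so subgroups of order 6 are possible by Lagrange.
The subgroups of order 6 are: {1, 3, 4, 9, 10, 12}.
So G has 1 subgroup of order 6.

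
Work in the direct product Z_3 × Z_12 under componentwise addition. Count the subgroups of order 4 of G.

1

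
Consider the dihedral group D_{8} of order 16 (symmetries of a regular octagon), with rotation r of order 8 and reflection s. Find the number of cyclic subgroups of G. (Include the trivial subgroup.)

12

A cyclic subgroup of order d is generated by each of its φ(d) elements of order d, so the cyclic subgroups of order d number (#elements of order d)/φ(d).
Cyclic subgroups by order — order 1: 1; order 2: 9; order 4: 1; order 8: 1.
Total: 12.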